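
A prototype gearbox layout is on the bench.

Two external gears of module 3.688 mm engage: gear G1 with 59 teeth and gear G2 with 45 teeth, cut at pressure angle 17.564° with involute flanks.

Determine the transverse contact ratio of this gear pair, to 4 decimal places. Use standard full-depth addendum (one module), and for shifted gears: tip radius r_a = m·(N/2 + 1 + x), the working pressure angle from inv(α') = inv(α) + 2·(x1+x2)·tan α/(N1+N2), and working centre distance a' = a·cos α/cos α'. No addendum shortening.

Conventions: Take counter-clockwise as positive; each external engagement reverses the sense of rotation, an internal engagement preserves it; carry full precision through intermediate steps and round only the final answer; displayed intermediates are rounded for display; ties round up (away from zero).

1.9049

topology: single-mesh involute geometry — m = 3.688, 59T/45T pair
base radii: r_b1 = 103.723981, r_b2 = 79.111511
tip radii: r_a1 = 112.484000, r_a2 = 86.668000
no profile shift: α' = α, a' = a
action lengths: √(r_a1²−r_b1²) = 43.519950, √(r_a2²−r_b2²) = 35.393659
base pitch p_b = π·m·cos α = 11.046051
CR = (43.519950 + 35.393659 − 191.776000·sin 17.56400°)/11.046051 = 1.904861
contact ratio ≈ 1.9049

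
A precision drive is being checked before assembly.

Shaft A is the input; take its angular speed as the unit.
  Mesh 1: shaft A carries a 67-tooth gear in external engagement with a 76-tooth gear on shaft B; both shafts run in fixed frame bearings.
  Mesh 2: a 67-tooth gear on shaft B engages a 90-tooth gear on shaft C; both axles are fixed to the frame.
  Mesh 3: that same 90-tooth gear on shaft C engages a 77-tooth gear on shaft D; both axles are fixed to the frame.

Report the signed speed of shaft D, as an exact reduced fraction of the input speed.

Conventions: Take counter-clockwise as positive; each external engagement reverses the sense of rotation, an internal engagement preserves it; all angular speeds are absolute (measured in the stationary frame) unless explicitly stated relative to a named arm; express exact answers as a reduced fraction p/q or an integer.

3-mesh fixed-axis compound train (all bearings frame-fixed)
mesh 1 [67T→76T]: |ω|/ω_in = 1×67/76 = 67/76, sense flips to −
mesh 2 [67T→90T]: |ω|/ω_in = (67/76)×67/90 = 4489/6840, sense flips to +
mesh 3 [90T→77T]: |ω|/ω_in = (4489/6840)×90/77 = 4489/5852, sense flips to −
signed output speed (× input speed) = -4489/5852

-4489/5852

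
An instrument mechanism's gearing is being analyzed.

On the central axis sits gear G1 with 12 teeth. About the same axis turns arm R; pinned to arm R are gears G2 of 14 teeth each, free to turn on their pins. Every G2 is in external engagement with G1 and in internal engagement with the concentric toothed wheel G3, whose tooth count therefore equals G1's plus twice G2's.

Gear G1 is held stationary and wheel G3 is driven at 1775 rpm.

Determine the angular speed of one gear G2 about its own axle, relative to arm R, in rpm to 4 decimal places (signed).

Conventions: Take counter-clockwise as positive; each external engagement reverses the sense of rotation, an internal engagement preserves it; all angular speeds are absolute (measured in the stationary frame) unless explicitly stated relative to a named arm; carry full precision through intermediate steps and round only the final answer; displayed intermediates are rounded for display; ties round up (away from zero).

+1170.3297 rpm

planetary set (12T centre, 14T on arm, 40T internal) — Willis relation
normalise by the input: solve with ω_ring = 1, then scale by 1775 rpm
ring teeth: 12 + 2·14 = 40
12(ω_sun−ω_arm) = −40(ω_ring−ω_arm),  ω_sun = 0, ω_ring = 1
12(0−ω_arm) = −40(1−ω_arm)  ⇒  52·ω_arm = 40  ⇒  ω_arm = 10/13
sun–planet mesh: 12·(0−10/13) = −14·(ω_p−ω_arm)  ⇒  ω_p−ω_arm = 60/91
scale: ω_p−ω_arm = 60/91 × 1775 rpm = +1170.3297 rpm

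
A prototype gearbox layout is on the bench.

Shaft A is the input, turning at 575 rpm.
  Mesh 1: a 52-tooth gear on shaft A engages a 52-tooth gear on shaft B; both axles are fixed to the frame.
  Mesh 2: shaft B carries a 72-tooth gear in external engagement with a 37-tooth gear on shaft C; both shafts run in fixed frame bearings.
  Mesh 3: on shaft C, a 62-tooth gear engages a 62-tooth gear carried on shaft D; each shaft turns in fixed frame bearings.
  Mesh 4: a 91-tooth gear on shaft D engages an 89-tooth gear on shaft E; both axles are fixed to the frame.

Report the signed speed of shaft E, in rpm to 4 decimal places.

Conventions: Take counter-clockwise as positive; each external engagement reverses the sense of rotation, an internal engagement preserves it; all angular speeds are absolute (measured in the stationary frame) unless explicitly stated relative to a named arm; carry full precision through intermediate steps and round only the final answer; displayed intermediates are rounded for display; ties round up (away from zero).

topology: fixed-axis compound train — 4 meshes, A→E
mesh 1 [52T→52T]: ω = 575.0000×52/52 = 575.0000 rpm, sense flips to −
mesh 2 [72T→37T]: ω = 575.0000×72/37 = 1118.9189 rpm, sense flips to +
mesh 3 [62T→62T]: ω = 1118.9189×62/62 = 1118.9189 rpm, sense flips to −
mesh 4 [91T→89T]: ω = 1118.9189×91/89 = 1144.0632 rpm, sense flips to +
signed output speed = +1144.0632 rpm

+1144.0632 rpm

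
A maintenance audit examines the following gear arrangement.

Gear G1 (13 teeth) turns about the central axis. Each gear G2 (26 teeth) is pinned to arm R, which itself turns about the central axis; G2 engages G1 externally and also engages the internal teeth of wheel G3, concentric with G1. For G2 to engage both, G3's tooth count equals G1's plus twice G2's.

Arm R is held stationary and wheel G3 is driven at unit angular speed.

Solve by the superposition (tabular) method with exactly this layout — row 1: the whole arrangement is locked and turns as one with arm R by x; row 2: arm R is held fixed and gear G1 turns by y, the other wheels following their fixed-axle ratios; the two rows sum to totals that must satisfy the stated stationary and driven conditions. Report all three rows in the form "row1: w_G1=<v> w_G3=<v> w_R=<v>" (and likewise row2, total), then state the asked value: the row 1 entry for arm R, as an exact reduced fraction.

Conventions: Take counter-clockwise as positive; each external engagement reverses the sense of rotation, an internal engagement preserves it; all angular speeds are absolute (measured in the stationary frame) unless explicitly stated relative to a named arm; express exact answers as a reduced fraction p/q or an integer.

row1: w_G1=0 w_G3=0 w_R=0
row2: w_G1=-5 w_G3=1 w_R=0
total: w_G1=-5 w_G3=1 w_R=0
asked value: 0

recognized (axles ride arm R): planetary set, 13/26/65 teeth
row 1 — lock + rotate with arm: ω_sun = ω_ring = ω_arm = x
superposition row 2 [arm held]: sun y, ring −(13/65)·y, arm 0
boundary: total ω_arm = x = 0 and total ω_ring = x − (13/65)·y = 1  ⇒  y = -5, x = 0
row 2 ring = −(13/65)·(-5) = 1
totals (row 1 + row 2): sun 0 + (-5) = -5, ring 0 + 1 = 1, arm 0 + 0 = 0
asked cell (row1, arm) = 0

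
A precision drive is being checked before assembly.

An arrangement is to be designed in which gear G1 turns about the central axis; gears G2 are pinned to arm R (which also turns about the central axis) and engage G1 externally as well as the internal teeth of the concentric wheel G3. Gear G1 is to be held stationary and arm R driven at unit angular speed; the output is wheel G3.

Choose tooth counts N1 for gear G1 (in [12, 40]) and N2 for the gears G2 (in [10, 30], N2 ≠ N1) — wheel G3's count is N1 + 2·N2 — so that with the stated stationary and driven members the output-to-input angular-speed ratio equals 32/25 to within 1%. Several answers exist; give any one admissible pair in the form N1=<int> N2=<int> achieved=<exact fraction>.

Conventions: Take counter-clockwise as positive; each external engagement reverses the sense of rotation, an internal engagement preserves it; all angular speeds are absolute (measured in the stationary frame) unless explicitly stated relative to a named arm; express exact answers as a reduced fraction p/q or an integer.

class = planetary set [ratio 32/25 wanted; Willis about the carrier]
Willis with ω_sun = 0: ω_ring/ω_arm = (N1+N3)/N3; set equal to 32/25  ⇒  N3/N1 = 1/(32/25 − 1) = 25/7
N3 = N1 + 2·N2  ⇒  N2/N1 = (N3/N1 − 1)/2 = (25/7 − 1)/2 = 9/7
smallest multiple with N1 ≥ 12 and N2 ≥ 10: k = 2  ⇒  N1 = 2·7 = 14, N2 = 2·9 = 18 (N1 ≤ 40, N2 ≤ 30, N2 ≠ N1 ✓), N3 = 14 + 2·18 = 50
check: (N1+N3)/N3 with N1 = 14, N3 = 50 gives 32/25; |achieved − target| = 0 ≤ 8/625 ✓

N1=14 N2=18 achieved=32/25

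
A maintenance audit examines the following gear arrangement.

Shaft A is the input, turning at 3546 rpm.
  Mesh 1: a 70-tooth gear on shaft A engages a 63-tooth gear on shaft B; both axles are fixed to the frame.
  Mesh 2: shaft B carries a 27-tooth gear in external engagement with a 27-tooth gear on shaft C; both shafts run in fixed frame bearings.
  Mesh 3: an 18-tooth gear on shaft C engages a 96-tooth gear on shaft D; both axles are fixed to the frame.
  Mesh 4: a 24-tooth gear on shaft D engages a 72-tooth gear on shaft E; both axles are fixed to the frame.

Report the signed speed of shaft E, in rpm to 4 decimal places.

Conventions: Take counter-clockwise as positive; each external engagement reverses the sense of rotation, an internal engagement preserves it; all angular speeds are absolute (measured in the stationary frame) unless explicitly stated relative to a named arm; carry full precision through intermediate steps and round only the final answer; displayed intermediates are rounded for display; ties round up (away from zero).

class = fixed-axis compound train [4 meshes; 4 ratios multiply, 4 sense flips]
mesh 1 [70T→63T]: ω = 3546.0000×70/63 = 3940.0000 rpm, sense flips to −
mesh 2 [27T→27T]: ω = 3940.0000×27/27 = 3940.0000 rpm, sense flips to +
mesh 3 [18T→96T]: ω = 3940.0000×18/96 = 738.7500 rpm, sense flips to −
mesh 4 [24T→72T]: ω = 738.7500×24/72 = 246.2500 rpm, sense flips to +
signed output speed = +246.2500 rpm

+246.2500 rpm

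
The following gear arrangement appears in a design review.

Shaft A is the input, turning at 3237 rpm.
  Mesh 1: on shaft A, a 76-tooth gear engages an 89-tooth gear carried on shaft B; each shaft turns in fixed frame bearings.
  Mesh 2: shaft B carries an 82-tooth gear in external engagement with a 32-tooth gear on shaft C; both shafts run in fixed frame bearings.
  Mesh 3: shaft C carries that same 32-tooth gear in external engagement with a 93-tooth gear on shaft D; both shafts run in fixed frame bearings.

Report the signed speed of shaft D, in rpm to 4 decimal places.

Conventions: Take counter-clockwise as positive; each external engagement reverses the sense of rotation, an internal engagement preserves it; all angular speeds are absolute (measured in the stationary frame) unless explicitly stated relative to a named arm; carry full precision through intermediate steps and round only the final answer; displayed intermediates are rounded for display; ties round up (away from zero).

recognized (4 fixed axles, 3 meshes): fixed-axis compound train
mesh 1 [76T→89T]: ω = 3237.0000×76/89 = 2764.1798 rpm, sense flips to −
mesh 2 [82T→32T]: ω = 2764.1798×82/32 = 7083.2107 rpm, sense flips to +
mesh 3 [32T→93T]: ω = 7083.2107×32/93 = 2437.2338 rpm, sense flips to −
signed output speed = -2437.2338 rpm

-2437.2338 rpm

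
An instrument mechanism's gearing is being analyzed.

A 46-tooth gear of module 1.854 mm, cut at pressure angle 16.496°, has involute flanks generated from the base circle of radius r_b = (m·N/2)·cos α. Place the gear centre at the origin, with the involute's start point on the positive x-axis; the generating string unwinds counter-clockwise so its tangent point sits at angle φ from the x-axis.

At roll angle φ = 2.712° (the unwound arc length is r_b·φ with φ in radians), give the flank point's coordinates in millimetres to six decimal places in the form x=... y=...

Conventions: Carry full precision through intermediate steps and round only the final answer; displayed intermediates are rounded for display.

recognized (one wheel, involute flank): single-mesh tooth geometry, m = 1.854, N = 46
pitch radius r_p = m·N/2 = 1.854·46/2 = 42.642000
base radius r_b = r_p·cos α = 42.642000·cos 16.496° = 40.886837
roll angle φ = 2.712° = 0.04733333 rad
x = r_b·(cos φ + φ·sin φ) = 40.932613
y = r_b·(sin φ − φ·cos φ) = 0.001445

x=40.932613 y=0.001445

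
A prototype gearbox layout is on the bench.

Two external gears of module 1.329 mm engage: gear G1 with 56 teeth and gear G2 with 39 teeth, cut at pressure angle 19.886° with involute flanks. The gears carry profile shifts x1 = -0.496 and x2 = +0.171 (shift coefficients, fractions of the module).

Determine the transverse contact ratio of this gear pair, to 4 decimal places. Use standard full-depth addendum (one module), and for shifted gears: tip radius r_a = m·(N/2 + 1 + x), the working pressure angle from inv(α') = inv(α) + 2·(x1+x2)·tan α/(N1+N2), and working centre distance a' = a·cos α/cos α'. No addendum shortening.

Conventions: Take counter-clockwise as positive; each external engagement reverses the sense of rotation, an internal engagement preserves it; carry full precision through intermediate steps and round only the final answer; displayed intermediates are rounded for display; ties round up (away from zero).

1.7982

single-mesh involute tooth geometry (56T engaging 39T at module 1.329)
base radii: r_b1 = 34.993096, r_b2 = 24.370192
tip radii: r_a1 = 37.881816, r_a2 = 27.471759
inv(α') = inv(19.886°) + 2·(-0.496+0.171)·tan α/(56+39) = 0.01216751  ⇒  α' = 18.73133°
a' = a·cos α / cos α' = 63.1275·cos 19.886°/cos 18.73133° = 62.683320
action lengths: √(r_a1²−r_b1²) = 14.509143, √(r_a2²−r_b2²) = 12.680351
base pitch p_b = π·m·cos α = 3.926216
CR = (14.509143 + 12.680351 − 62.683320·sin 18.73133°)/3.926216 = 1.798155
contact ratio ≈ 1.7982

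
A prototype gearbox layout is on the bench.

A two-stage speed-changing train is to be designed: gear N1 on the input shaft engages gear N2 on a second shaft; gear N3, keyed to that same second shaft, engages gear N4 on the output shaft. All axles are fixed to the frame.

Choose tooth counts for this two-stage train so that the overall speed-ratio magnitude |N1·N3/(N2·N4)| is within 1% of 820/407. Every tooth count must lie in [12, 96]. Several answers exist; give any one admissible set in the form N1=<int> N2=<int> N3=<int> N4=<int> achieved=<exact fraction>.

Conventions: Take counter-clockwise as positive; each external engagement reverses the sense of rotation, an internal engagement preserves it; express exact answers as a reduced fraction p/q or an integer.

topology: fixed-axis compound train — 2 stages, target 820/407
target = 820/407 in lowest terms: an exact hit needs N1·N3 = k·820 and N2·N4 = k·407 for one integer k, every count in [12, 96]; additionally prefer no 1:1 stage (N1 ≠ N2, N3 ≠ N4)
k = 1: no 1:1-free in-range split of k·820 and k·407 into factor pairs; take k = 2
k = 2: N1·N3 = 1640 = 20·82, N2·N4 = 814 = 22·37
achieved = 20·82/(22·37) = 820/407; |achieved − target| = 0 ≤ 41/2035 ✓

N1=20 N2=22 N3=82 N4=37 achieved=820/407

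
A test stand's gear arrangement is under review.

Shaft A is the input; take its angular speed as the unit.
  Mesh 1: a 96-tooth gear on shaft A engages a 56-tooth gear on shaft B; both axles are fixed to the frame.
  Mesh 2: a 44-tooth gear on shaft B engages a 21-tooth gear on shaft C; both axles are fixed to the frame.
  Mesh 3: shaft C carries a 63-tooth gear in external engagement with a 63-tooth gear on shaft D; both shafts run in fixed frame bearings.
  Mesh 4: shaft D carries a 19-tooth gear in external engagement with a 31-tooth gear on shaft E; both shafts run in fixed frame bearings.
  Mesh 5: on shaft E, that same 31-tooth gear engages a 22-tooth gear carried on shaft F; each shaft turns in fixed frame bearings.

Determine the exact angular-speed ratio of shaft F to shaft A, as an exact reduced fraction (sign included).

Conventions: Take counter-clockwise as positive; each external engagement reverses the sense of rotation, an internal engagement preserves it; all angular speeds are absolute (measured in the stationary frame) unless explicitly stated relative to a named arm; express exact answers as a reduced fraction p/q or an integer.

class = fixed-axis compound train [5 meshes; 5 ratios multiply, 5 sense flips]
mesh 1 [96T→56T]: running ratio 12/7, sense −
mesh 2 [44T→21T]: running ratio 176/49, sense +
mesh 3 [63T→63T]: running ratio 176/49, sense −
mesh 4 [19T→31T]: running ratio 3344/1519, sense +
mesh 5 [31T→22T]: running ratio 152/49, sense −
ω_out/ω_in = -152/49

-152/49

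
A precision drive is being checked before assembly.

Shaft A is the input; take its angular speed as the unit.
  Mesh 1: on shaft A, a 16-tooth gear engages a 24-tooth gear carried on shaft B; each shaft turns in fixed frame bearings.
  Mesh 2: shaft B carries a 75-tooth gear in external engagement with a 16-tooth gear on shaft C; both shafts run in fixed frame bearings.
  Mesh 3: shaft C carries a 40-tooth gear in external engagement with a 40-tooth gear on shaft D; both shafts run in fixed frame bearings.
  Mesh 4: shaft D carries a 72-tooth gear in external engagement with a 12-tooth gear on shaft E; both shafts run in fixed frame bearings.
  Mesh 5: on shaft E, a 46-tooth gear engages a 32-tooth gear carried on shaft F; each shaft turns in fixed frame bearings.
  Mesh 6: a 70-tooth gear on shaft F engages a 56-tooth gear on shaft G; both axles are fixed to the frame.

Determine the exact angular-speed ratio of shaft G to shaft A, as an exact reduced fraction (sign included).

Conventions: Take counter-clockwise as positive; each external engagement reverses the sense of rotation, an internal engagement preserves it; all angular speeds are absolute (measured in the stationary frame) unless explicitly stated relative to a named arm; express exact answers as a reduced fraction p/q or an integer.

8625/256

class = fixed-axis compound train [6 meshes; 6 ratios multiply, 6 sense flips]
mesh 1 [16T→24T]: running ratio 2/3, sense −
mesh 2 [75T→16T]: running ratio 25/8, sense +
mesh 3 [40T→40T]: running ratio 25/8, sense −
mesh 4 [72T→12T]: running ratio 75/4, sense +
mesh 5 [46T→32T]: running ratio 1725/64, sense −
mesh 6 [70T→56T]: running ratio 8625/256, sense +
ω_out/ω_in = 8625/256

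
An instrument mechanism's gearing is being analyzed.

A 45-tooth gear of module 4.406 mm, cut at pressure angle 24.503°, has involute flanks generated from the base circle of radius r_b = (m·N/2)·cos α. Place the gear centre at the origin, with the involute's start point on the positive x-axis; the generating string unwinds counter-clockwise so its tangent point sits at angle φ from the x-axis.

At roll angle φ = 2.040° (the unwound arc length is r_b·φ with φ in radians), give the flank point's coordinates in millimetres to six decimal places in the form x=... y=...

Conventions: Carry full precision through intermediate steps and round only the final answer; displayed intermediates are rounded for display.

topology: single-mesh involute geometry — m = 4.406, N = 45
pitch radius r_p = m·N/2 = 4.406·45/2 = 99.135000
base radius r_b = r_p·cos α = 99.135000·cos 24.503° = 90.206858
roll angle φ = 2.040° = 0.03560472 rad
x = r_b·(cos φ + φ·sin φ) = 90.264017
y = r_b·(sin φ − φ·cos φ) = 0.001357

x=90.264017 y=0.001357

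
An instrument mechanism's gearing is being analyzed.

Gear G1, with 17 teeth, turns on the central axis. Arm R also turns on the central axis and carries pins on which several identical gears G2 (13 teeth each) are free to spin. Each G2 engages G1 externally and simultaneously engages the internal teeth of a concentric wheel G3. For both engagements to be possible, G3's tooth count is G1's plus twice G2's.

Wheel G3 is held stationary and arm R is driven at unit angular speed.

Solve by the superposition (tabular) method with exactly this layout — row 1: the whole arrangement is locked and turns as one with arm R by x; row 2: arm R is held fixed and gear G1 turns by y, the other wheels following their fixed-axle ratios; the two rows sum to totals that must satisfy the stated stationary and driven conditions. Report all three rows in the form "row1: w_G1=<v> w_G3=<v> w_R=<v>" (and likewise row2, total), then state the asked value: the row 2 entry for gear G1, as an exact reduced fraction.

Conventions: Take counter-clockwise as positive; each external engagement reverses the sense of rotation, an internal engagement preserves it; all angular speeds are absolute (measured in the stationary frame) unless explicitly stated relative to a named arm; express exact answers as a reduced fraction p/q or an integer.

row1: w_G1=1 w_G3=1 w_R=1
row2: w_G1=43/17 w_G3=-1 w_R=0
total: w_G1=60/17 w_G3=0 w_R=1
asked value: 43/17

recognized (axles ride arm R): planetary set, 17/13/43 teeth
row 1: whole set turns with the arm by x
row 2 (arm held, sun turns y): ω_ring = −(17/43)·y, ω_arm = 0
boundary: total ω_ring = x − (17/43)·y = 0 and total ω_arm = x = 1  ⇒  y = 43/17, x = 1
row 2 ring = −(17/43)·43/17 = -1
totals (row 1 + row 2): sun 1 + 43/17 = 60/17, ring 1 + (-1) = 0, arm 1 + 0 = 1
asked cell (row2, sun) = 43/17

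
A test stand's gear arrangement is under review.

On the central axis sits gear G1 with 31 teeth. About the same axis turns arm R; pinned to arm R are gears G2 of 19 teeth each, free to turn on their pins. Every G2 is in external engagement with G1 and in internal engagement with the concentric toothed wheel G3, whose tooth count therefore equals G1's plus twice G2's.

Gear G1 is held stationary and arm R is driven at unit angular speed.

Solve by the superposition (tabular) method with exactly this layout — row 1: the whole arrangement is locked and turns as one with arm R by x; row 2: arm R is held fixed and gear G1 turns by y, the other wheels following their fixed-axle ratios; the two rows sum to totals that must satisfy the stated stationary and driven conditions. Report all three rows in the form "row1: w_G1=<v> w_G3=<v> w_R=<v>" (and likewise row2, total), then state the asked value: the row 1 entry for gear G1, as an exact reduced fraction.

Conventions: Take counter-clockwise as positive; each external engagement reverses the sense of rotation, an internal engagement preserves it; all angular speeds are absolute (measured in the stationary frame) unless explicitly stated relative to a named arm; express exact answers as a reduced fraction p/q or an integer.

topology: planetary set — G1 31T / G2 19T / G3 69T, arm = carrier (Willis)
row 1: whole set turns with the arm by x
superposition row 2 [arm held]: sun y, ring −(31/69)·y, arm 0
boundary: total ω_sun = x + y = 0 and total ω_arm = x = 1  ⇒  y = -1, x = 1
row 2 ring = −(31/69)·(-1) = 31/69
totals (row 1 + row 2): sun 1 + (-1) = 0, ring 1 + 31/69 = 100/69, arm 1 + 0 = 1
asked cell (row1, sun) = 1

row1: w_G1=1 w_G3=1 w_R=1
row2: w_G1=-1 w_G3=31/69 w_R=0
total: w_G1=0 w_G3=100/69 w_R=1
asked value: 1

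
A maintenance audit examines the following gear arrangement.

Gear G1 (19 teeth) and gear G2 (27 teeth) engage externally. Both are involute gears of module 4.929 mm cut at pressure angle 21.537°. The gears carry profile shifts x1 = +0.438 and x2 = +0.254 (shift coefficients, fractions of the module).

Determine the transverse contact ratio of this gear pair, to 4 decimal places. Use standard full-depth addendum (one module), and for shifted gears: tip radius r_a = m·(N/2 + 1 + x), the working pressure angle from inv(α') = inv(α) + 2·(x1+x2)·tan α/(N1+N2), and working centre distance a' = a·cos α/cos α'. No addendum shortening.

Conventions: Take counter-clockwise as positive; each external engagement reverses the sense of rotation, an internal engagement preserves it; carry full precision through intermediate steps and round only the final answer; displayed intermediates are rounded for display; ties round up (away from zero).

1.4154

topology: single-mesh involute geometry — m = 4.929, 19T/27T pair
base radii: r_b1 = 43.556176, r_b2 = 61.895619
tip radii: r_a1 = 53.913402, r_a2 = 72.722466
inv(α') = inv(21.537°) + 2·(+0.438+0.254)·tan α/(19+27) = 0.03063909  ⇒  α' = 25.17352°
a' = a·cos α / cos α' = 113.3670·cos 21.537°/cos 25.17352° = 116.518265
action lengths: √(r_a1²−r_b1²) = 31.772857, √(r_a2²−r_b2²) = 38.177080
base pitch p_b = π·m·cos α = 14.403765
CR = (31.772857 + 38.177080 − 116.518265·sin 25.17352°)/14.403765 = 1.415436
contact ratio ≈ 1.4154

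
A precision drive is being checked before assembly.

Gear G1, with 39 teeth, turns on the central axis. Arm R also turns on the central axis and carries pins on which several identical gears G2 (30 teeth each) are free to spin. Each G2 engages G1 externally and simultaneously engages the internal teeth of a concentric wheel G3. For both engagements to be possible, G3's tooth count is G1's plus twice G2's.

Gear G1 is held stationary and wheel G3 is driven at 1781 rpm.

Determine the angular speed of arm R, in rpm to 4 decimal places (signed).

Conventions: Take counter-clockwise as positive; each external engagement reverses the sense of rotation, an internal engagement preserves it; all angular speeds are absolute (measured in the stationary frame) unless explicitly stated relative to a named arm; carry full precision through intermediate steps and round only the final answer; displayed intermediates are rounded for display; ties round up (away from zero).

class = planetary set [G3 = 39+2·30 = 99; Willis about the carrier]
normalise by the input: solve with ω_ring = 1, then scale by 1781 rpm
ring teeth: 39 + 2·30 = 99
39(ω_sun−ω_arm) = −99(ω_ring−ω_arm),  ω_sun = 0, ω_ring = 1
39(0−ω_arm) = −99(1−ω_arm)  ⇒  138·ω_arm = 99  ⇒  ω_arm = 33/46
scale: ω_arm = 33/46 × 1781 rpm = +1277.6739 rpm

+1277.6739 rpm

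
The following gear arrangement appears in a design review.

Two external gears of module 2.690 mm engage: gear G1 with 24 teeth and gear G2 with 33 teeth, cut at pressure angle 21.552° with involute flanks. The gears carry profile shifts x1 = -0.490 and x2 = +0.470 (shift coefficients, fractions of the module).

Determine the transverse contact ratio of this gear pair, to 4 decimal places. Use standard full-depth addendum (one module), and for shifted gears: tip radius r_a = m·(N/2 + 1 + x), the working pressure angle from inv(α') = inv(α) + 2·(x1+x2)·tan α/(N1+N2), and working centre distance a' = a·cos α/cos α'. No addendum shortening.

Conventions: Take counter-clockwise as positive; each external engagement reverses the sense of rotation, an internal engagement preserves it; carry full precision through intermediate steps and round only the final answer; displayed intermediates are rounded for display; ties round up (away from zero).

single-mesh involute tooth geometry (24T engaging 33T at module 2.690)
base radii: r_b1 = 30.023130, r_b2 = 41.281803
tip radii: r_a1 = 33.651900, r_a2 = 48.339300
inv(α') = inv(21.552°) + 2·(-0.490+0.470)·tan α/(24+33) = 0.01852872  ⇒  α' = 21.44966°
a' = a·cos α / cos α' = 76.6650·cos 21.552°/cos 21.44966° = 76.611078
action lengths: √(r_a1²−r_b1²) = 15.200726, √(r_a2²−r_b2²) = 25.149566
base pitch p_b = π·m·cos α = 7.860037
CR = (15.200726 + 25.149566 − 76.611078·sin 21.44966°)/7.860037 = 1.569314
contact ratio ≈ 1.5693

1.5693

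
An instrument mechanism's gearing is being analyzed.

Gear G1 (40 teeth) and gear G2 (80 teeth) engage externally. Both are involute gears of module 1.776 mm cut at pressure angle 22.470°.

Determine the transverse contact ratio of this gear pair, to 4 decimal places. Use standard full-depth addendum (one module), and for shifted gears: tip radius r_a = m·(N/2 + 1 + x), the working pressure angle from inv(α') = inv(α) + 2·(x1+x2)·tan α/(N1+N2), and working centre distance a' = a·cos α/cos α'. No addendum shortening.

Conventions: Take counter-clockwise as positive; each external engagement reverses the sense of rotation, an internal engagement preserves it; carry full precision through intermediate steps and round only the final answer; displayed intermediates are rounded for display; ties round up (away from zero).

topology: single-mesh involute geometry — m = 1.776, 40T/80T pair
base radii: r_b1 = 32.823314, r_b2 = 65.646627
tip radii: r_a1 = 37.296000, r_a2 = 72.816000
no profile shift: α' = α, a' = a
action lengths: √(r_a1²−r_b1²) = 17.709367, √(r_a2²−r_b2²) = 31.506986
base pitch p_b = π·m·cos α = 5.155874
CR = (17.709367 + 31.506986 − 106.560000·sin 22.47000°)/5.155874 = 1.646503
contact ratio ≈ 1.6465

1.6465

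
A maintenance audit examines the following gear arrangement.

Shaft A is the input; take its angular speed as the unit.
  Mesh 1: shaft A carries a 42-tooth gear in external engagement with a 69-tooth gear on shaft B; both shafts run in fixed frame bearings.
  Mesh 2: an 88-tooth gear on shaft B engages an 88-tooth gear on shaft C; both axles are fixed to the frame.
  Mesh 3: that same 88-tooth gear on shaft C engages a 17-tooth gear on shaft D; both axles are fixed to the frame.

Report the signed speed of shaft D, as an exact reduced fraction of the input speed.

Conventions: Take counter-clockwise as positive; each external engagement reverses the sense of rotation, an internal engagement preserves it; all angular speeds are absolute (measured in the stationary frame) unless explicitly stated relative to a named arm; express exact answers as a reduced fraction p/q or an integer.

-1232/391

3-mesh fixed-axis compound train (all bearings frame-fixed)
mesh 1 [42T→69T]: |ω|/ω_in = 1×42/69 = 14/23, sense flips to −
mesh 2 [88T→88T]: |ω|/ω_in = (14/23)×88/88 = 14/23, sense flips to +
mesh 3 [88T→17T]: |ω|/ω_in = (14/23)×88/17 = 1232/391, sense flips to −
signed output speed (× input speed) = -1232/391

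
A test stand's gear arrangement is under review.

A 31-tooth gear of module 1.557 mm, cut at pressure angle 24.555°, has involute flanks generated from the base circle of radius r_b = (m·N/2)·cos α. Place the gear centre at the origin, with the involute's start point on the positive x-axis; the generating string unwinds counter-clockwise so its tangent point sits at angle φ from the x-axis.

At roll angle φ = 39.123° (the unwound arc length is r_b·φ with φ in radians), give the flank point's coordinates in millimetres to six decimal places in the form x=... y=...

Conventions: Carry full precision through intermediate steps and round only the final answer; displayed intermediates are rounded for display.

topology: single-mesh involute geometry — m = 1.557, N = 31
pitch radius r_p = m·N/2 = 1.557·31/2 = 24.133500
base radius r_b = r_p·cos α = 24.133500·cos 24.555° = 21.950933
roll angle φ = 39.123° = 0.68282516 rad
x = r_b·(cos φ + φ·sin φ) = 26.487031
y = r_b·(sin φ − φ·cos φ) = 2.222668

x=26.487031 y=2.222668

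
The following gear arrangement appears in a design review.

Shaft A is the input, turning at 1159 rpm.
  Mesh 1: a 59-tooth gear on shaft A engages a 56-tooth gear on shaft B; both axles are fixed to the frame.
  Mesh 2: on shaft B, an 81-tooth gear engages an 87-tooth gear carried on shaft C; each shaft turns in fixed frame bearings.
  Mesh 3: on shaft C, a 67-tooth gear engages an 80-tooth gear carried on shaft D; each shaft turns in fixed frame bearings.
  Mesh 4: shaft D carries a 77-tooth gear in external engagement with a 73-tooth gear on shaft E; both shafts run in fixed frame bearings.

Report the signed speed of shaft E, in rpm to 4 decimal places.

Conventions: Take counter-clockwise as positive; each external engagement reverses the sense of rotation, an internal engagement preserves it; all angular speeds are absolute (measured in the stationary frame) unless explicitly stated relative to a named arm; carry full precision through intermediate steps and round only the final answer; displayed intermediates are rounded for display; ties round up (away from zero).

recognized (5 fixed axles, 4 meshes): fixed-axis compound train
mesh 1 [59T→56T]: ω = 1159.0000×59/56 = 1221.0893 rpm, sense flips to −
mesh 2 [81T→87T]: ω = 1221.0893×81/87 = 1136.8762 rpm, sense flips to +
mesh 3 [67T→80T]: ω = 1136.8762×67/80 = 952.1338 rpm, sense flips to −
mesh 4 [77T→73T]: ω = 952.1338×77/73 = 1004.3056 rpm, sense flips to +
signed output speed = +1004.3056 rpm

+1004.3056 rpm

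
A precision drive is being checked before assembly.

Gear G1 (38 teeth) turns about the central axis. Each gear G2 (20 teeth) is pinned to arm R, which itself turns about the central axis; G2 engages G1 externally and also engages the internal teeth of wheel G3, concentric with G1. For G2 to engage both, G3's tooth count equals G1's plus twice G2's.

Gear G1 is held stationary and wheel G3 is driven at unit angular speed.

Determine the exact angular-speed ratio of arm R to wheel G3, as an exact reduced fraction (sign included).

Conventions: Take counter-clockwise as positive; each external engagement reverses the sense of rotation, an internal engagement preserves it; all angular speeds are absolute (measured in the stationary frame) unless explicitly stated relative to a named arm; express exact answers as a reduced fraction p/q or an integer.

recognized (axles ride arm R): planetary set, 38/20/78 teeth
ring teeth: 38 + 2·20 = 78
38(ω_sun−ω_arm) = −78(ω_ring−ω_arm),  ω_sun = 0, ω_ring = 1
38(0−ω_arm) = −78(1−ω_arm)  ⇒  116·ω_arm = 78  ⇒  ω_arm = 39/58
ω_out/ω_in = 39/58

39/58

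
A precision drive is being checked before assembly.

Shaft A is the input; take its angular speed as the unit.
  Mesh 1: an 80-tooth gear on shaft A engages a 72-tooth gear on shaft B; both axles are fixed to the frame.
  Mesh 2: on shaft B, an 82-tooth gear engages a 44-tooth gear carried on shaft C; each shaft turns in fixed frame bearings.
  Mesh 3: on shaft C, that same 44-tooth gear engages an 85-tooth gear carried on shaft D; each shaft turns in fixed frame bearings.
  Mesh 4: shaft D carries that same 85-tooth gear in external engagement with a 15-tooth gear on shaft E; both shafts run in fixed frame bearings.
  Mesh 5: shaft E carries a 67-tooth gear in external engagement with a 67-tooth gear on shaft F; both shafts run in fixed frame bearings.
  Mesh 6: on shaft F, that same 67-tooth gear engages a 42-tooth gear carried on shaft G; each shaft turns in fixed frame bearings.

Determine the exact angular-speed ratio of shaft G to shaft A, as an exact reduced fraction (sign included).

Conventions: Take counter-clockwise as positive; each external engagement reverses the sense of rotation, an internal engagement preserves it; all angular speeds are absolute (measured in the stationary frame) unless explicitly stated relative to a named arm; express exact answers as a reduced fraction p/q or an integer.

class = fixed-axis compound train [6 meshes; 6 ratios multiply, 6 sense flips]
mesh 1 [80T→72T]: running ratio 10/9, sense −
mesh 2 [82T→44T]: running ratio 205/99, sense +
mesh 3 [44T→85T]: running ratio 164/153, sense −
mesh 4 [85T→15T]: running ratio 164/27, sense +
mesh 5 [67T→67T]: running ratio 164/27, sense −
mesh 6 [67T→42T]: running ratio 5494/567, sense +
ω_out/ω_in = 5494/567

5494/567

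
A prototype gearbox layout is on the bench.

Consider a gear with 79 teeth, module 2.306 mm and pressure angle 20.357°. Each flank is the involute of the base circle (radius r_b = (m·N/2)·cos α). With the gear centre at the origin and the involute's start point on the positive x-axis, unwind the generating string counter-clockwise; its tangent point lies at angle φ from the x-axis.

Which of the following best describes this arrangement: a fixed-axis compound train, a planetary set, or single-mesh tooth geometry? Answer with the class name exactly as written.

single-mesh involute tooth geometry (79T wheel at module 2.306)
classification: single-mesh tooth geometry

single-mesh tooth geometry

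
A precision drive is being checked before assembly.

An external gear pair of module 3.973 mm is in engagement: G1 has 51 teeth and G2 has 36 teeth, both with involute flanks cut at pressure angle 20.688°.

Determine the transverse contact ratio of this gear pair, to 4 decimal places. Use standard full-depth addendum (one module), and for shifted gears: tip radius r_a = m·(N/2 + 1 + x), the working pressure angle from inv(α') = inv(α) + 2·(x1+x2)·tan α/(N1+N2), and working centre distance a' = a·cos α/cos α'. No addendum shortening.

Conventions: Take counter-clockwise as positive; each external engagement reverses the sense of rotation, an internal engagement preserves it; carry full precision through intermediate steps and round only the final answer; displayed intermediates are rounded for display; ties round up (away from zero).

1.6915

class = single-mesh tooth geometry [involute pair 51T × 36T, m = 3.973]
base radii: r_b1 = 94.778736, r_b2 = 66.902637
tip radii: r_a1 = 105.284500, r_a2 = 75.487000
no profile shift: α' = α, a' = a
action lengths: √(r_a1²−r_b1²) = 45.845579, √(r_a2²−r_b2²) = 34.961755
base pitch p_b = π·m·cos α = 11.676713
CR = (45.845579 + 34.961755 − 172.825500·sin 20.68800°)/11.676713 = 1.691549
contact ratio ≈ 1.6915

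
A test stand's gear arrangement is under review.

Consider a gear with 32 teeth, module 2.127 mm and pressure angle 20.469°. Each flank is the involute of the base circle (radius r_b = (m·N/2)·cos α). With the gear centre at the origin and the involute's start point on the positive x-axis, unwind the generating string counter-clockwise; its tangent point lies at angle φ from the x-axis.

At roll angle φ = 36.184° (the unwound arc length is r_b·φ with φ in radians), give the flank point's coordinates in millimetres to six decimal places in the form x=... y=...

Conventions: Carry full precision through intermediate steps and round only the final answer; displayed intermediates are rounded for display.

x=37.621242 y=2.571595

recognized (one wheel, involute flank): single-mesh tooth geometry, m = 2.127, N = 32
pitch radius r_p = m·N/2 = 2.127·32/2 = 34.032000
base radius r_b = r_p·cos α = 34.032000·cos 20.469° = 31.883272
roll angle φ = 36.184° = 0.63152994 rad
x = r_b·(cos φ + φ·sin φ) = 37.621242
y = r_b·(sin φ − φ·cos φ) = 2.571595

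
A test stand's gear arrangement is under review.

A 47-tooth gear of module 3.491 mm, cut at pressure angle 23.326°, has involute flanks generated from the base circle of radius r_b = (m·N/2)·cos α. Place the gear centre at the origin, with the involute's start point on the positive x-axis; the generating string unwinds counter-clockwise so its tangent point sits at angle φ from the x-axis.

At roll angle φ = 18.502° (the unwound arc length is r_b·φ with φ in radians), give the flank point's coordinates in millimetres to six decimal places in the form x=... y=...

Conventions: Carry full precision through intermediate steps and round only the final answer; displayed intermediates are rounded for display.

x=79.159220 y=0.836793

topology: single-mesh involute geometry — m = 3.491, N = 47
pitch radius r_p = m·N/2 = 3.491·47/2 = 82.038500
base radius r_b = r_p·cos α = 82.038500·cos 23.326° = 75.333230
roll angle φ = 18.502° = 0.32292082 rad
x = r_b·(cos φ + φ·sin φ) = 79.159220
y = r_b·(sin φ − φ·cos φ) = 0.836793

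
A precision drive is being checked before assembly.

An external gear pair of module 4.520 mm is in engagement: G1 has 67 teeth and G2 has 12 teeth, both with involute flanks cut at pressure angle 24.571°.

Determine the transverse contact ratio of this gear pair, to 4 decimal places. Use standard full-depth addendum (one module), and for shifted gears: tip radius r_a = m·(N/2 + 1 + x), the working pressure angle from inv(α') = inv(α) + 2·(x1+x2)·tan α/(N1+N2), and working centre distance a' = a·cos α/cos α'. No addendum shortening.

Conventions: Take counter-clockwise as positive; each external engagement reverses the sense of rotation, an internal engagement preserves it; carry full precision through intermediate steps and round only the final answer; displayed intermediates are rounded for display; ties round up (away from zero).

class = single-mesh tooth geometry [involute pair 67T × 12T, m = 4.520]
base radii: r_b1 = 137.708418, r_b2 = 24.664194
tip radii: r_a1 = 155.940000, r_a2 = 31.640000
no profile shift: α' = α, a' = a
action lengths: √(r_a1²−r_b1²) = 73.168813, √(r_a2²−r_b2²) = 19.818353
base pitch p_b = π·m·cos α = 12.914142
CR = (73.168813 + 19.818353 − 178.540000·sin 24.57100°)/12.914142 = 1.451631
contact ratio ≈ 1.4516

1.4516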